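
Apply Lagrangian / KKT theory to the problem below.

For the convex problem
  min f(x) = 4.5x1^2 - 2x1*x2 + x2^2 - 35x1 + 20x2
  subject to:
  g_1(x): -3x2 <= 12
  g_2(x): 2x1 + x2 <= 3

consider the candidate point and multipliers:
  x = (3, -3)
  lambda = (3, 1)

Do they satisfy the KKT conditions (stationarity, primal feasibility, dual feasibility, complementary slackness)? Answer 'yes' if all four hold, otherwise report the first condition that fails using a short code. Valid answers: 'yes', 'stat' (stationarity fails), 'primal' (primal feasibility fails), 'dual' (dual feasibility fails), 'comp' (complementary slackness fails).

Gradient of f: grad f(x) = Q x + c = (-2, 8)
Constraint values g_i(x) = a_i^T x - b_i:
  g_1((3, -3)) = -3
  g_2((3, -3)) = 0
Stationarity residual: grad f(x) + sum_i lambda_i a_i = (0, 0)
  -> stationarity OK
Primal feasibility (all g_i <= 0): OK
Dual feasibility (all lambda_i >= 0): OK
Complementary slackness (lambda_i * g_i(x) = 0 for all i): FAILS

Verdict: the first failing condition is complementary_slackness -> comp.

comp


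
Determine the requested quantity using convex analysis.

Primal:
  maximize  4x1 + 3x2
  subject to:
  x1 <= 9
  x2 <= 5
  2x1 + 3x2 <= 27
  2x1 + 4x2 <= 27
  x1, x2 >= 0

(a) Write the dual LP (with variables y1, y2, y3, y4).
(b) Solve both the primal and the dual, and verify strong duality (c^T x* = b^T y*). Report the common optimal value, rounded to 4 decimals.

The standard primal-dual pair for 'max c^T x s.t. A x <= b, x >= 0' is:
  Dual:  min b^T y  s.t.  A^T y >= c,  y >= 0.

So the dual LP is:
  minimize  9y1 + 5y2 + 27y3 + 27y4
  subject to:
    y1 + 2y3 + 2y4 >= 4
    y2 + 3y3 + 4y4 >= 3
    y1, y2, y3, y4 >= 0

Solving the primal: x* = (9, 2.25).
  primal value c^T x* = 42.75.
Solving the dual: y* = (2.5, 0, 0, 0.75).
  dual value b^T y* = 42.75.
Strong duality: c^T x* = b^T y*. Confirmed.

42.75


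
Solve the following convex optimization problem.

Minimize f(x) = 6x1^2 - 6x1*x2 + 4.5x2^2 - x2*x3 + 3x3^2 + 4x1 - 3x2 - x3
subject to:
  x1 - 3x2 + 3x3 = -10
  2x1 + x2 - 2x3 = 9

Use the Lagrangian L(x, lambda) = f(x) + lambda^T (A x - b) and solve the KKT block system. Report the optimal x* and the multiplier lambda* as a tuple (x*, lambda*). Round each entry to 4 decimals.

Form the Lagrangian:
  L(x, lambda) = (1/2) x^T Q x + c^T x + lambda^T (A x - b)
Stationarity (grad_x L = 0): Q x + c + A^T lambda = 0.
Primal feasibility: A x = b.

This gives the KKT block system:
  [ Q   A^T ] [ x     ]   [-c ]
  [ A    0  ] [ lambda ] = [ b ]

Solving the linear system:
  x*      = (1.6678, 2.1142, -1.7751)
  lambda* = (0.609, -5.9689)
  f(x*)   = 30.9567

x* = (1.6678, 2.1142, -1.7751), lambda* = (0.609, -5.9689)


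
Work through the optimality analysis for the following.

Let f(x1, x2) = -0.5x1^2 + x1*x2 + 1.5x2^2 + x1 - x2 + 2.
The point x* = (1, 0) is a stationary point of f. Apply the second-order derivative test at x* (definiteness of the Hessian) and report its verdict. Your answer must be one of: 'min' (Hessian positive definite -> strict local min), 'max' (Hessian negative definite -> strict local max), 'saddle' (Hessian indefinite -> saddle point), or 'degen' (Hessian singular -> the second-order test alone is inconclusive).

Compute the Hessian H = grad^2 f:
  H = [[-1, 1], [1, 3]]
Verify stationarity: grad f(x*) = H x* + g = (0, 0).
Eigenvalues of H: -1.2361, 3.2361.
Eigenvalues have mixed signs, so H is indefinite -> x* is a saddle point.

saddle


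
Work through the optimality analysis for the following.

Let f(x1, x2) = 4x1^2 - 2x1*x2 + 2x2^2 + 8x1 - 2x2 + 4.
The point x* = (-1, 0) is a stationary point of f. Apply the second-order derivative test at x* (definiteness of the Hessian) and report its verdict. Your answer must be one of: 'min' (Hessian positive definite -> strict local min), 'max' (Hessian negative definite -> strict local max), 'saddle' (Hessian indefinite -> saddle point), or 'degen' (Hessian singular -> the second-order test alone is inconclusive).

Compute the Hessian H = grad^2 f:
  H = [[8, -2], [-2, 4]]
Verify stationarity: grad f(x*) = H x* + g = (0, 0).
Eigenvalues of H: 3.1716, 8.8284.
Both eigenvalues > 0, so H is positive definite -> x* is a strict local min.

min


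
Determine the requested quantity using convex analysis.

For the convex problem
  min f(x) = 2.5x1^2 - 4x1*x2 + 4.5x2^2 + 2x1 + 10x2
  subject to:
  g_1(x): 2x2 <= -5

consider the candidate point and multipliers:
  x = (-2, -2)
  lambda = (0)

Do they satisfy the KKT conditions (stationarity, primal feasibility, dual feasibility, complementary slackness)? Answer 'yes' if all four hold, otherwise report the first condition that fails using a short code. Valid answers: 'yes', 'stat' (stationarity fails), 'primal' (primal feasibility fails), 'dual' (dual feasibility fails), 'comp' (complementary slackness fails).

Gradient of f: grad f(x) = Q x + c = (0, 0)
Constraint values g_i(x) = a_i^T x - b_i:
  g_1((-2, -2)) = 1
Stationarity residual: grad f(x) + sum_i lambda_i a_i = (0, 0)
  -> stationarity OK
Primal feasibility (all g_i <= 0): FAILS
Dual feasibility (all lambda_i >= 0): OK
Complementary slackness (lambda_i * g_i(x) = 0 for all i): OK

Verdict: the first failing condition is primal_feasibility -> primal.

primal


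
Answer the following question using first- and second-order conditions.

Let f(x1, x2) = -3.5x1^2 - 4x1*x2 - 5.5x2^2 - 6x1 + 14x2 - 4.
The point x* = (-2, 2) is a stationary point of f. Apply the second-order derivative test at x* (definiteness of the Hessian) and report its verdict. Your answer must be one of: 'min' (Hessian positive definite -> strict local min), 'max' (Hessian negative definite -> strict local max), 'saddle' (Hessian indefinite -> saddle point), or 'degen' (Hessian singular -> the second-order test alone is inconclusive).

Compute the Hessian H = grad^2 f:
  H = [[-7, -4], [-4, -11]]
Verify stationarity: grad f(x*) = H x* + g = (0, 0).
Eigenvalues of H: -13.4721, -4.5279.
Both eigenvalues < 0, so H is negative definite -> x* is a strict local max.

max


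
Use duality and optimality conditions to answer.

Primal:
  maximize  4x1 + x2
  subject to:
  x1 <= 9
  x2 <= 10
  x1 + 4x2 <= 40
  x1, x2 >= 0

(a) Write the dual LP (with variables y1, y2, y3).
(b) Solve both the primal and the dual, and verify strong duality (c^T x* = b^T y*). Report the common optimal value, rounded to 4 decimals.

The standard primal-dual pair for 'max c^T x s.t. A x <= b, x >= 0' is:
  Dual:  min b^T y  s.t.  A^T y >= c,  y >= 0.

So the dual LP is:
  minimize  9y1 + 10y2 + 40y3
  subject to:
    y1 + y3 >= 4
    y2 + 4y3 >= 1
    y1, y2, y3 >= 0

Solving the primal: x* = (9, 7.75).
  primal value c^T x* = 43.75.
Solving the dual: y* = (3.75, 0, 0.25).
  dual value b^T y* = 43.75.
Strong duality: c^T x* = b^T y*. Confirmed.

43.75


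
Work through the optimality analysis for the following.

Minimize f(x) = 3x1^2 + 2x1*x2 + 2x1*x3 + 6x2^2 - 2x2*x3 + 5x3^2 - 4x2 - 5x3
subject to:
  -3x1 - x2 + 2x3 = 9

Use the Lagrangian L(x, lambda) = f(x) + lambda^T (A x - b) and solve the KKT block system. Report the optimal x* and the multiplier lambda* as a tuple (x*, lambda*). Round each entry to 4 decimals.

Form the Lagrangian:
  L(x, lambda) = (1/2) x^T Q x + c^T x + lambda^T (A x - b)
Stationarity (grad_x L = 0): Q x + c + A^T lambda = 0.
Primal feasibility: A x = b.

This gives the KKT block system:
  [ Q   A^T ] [ x     ]   [-c ]
  [ A    0  ] [ lambda ] = [ b ]

Solving the linear system:
  x*      = (-2.16, 0.736, 1.628)
  lambda* = (-2.744)
  f(x*)   = 6.806

x* = (-2.16, 0.736, 1.628), lambda* = (-2.744)


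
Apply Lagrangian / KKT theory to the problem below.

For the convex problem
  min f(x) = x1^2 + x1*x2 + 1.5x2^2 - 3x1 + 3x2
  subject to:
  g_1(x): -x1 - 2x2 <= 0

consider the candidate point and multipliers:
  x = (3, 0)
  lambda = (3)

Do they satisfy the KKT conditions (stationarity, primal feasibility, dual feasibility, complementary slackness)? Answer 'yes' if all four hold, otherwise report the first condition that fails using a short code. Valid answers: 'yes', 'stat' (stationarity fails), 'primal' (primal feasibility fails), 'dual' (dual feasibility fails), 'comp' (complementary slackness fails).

Gradient of f: grad f(x) = Q x + c = (3, 6)
Constraint values g_i(x) = a_i^T x - b_i:
  g_1((3, 0)) = -3
Stationarity residual: grad f(x) + sum_i lambda_i a_i = (0, 0)
  -> stationarity OK
Primal feasibility (all g_i <= 0): OK
Dual feasibility (all lambda_i >= 0): OK
Complementary slackness (lambda_i * g_i(x) = 0 for all i): FAILS

Verdict: the first failing condition is complementary_slackness -> comp.

comp


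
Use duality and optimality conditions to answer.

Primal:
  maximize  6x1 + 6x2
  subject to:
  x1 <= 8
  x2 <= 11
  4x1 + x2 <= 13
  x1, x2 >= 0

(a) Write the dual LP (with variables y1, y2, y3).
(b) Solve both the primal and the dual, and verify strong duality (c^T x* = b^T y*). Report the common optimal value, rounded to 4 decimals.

The standard primal-dual pair for 'max c^T x s.t. A x <= b, x >= 0' is:
  Dual:  min b^T y  s.t.  A^T y >= c,  y >= 0.

So the dual LP is:
  minimize  8y1 + 11y2 + 13y3
  subject to:
    y1 + 4y3 >= 6
    y2 + y3 >= 6
    y1, y2, y3 >= 0

Solving the primal: x* = (0.5, 11).
  primal value c^T x* = 69.
Solving the dual: y* = (0, 4.5, 1.5).
  dual value b^T y* = 69.
Strong duality: c^T x* = b^T y*. Confirmed.

69


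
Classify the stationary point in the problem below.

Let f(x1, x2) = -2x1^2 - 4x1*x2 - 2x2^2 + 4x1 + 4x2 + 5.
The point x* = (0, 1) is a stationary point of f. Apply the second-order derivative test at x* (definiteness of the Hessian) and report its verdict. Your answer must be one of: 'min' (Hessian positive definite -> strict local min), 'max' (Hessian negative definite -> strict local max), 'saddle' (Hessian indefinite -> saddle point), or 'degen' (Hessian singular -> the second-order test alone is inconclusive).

Compute the Hessian H = grad^2 f:
  H = [[-4, -4], [-4, -4]]
Verify stationarity: grad f(x*) = H x* + g = (0, 0).
Eigenvalues of H: -8, 0.
H has a zero eigenvalue (singular; negative semidefinite but not definite), so H is neither positive definite, negative definite, nor indefinite. The second-order test alone is inconclusive -> degen.
(Indeed, f is constant along the null direction of H through x*, so x* is not a strict local extremum.)

degen


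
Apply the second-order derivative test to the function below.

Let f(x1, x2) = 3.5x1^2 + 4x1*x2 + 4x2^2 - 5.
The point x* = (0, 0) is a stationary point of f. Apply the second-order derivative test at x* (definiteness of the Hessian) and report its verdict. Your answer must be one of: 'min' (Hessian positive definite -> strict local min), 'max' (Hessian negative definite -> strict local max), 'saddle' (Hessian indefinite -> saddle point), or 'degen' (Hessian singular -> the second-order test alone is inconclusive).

Compute the Hessian H = grad^2 f:
  H = [[7, 4], [4, 8]]
Verify stationarity: grad f(x*) = H x* + g = (0, 0).
Eigenvalues of H: 3.4689, 11.5311.
Both eigenvalues > 0, so H is positive definite -> x* is a strict local min.

min


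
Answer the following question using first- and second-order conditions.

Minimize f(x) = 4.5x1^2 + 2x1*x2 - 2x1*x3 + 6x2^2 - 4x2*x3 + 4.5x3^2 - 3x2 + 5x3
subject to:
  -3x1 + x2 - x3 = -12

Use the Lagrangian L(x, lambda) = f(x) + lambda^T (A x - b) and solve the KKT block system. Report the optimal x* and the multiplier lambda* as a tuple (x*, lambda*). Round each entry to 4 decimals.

Form the Lagrangian:
  L(x, lambda) = (1/2) x^T Q x + c^T x + lambda^T (A x - b)
Stationarity (grad_x L = 0): Q x + c + A^T lambda = 0.
Primal feasibility: A x = b.

This gives the KKT block system:
  [ Q   A^T ] [ x     ]   [-c ]
  [ A    0  ] [ lambda ] = [ b ]

Solving the linear system:
  x*      = (3.4414, -0.7984, 0.8774)
  lambda* = (9.2071)
  f(x*)   = 58.6335

x* = (3.4414, -0.7984, 0.8774), lambda* = (9.2071)


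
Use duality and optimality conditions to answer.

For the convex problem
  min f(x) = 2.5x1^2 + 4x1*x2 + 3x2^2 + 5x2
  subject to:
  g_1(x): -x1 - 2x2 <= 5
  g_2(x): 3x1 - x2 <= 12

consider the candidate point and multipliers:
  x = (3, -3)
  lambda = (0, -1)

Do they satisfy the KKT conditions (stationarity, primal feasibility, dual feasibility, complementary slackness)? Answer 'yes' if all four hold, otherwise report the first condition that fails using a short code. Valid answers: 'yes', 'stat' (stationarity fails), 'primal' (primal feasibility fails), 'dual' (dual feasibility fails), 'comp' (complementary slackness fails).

Gradient of f: grad f(x) = Q x + c = (3, -1)
Constraint values g_i(x) = a_i^T x - b_i:
  g_1((3, -3)) = -2
  g_2((3, -3)) = 0
Stationarity residual: grad f(x) + sum_i lambda_i a_i = (0, 0)
  -> stationarity OK
Primal feasibility (all g_i <= 0): OK
Dual feasibility (all lambda_i >= 0): FAILS
Complementary slackness (lambda_i * g_i(x) = 0 for all i): OK

Verdict: the first failing condition is dual_feasibility -> dual.

dual


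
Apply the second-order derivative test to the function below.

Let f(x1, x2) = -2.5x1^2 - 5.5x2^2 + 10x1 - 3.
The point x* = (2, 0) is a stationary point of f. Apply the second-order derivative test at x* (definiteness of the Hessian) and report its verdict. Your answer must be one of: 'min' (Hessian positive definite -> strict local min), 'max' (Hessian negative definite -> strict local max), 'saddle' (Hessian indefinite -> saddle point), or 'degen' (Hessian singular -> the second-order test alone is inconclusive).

Compute the Hessian H = grad^2 f:
  H = [[-5, 0], [0, -11]]
Verify stationarity: grad f(x*) = H x* + g = (0, 0).
Eigenvalues of H: -11, -5.
Both eigenvalues < 0, so H is negative definite -> x* is a strict local max.

max


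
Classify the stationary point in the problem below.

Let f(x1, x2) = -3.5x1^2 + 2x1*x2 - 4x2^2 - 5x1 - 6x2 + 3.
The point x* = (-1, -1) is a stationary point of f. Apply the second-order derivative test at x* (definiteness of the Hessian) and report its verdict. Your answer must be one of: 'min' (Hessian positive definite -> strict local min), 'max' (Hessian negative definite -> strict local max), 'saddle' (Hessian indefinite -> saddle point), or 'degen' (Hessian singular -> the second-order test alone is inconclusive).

Compute the Hessian H = grad^2 f:
  H = [[-7, 2], [2, -8]]
Verify stationarity: grad f(x*) = H x* + g = (0, 0).
Eigenvalues of H: -9.5616, -5.4384.
Both eigenvalues < 0, so H is negative definite -> x* is a strict local max.

max


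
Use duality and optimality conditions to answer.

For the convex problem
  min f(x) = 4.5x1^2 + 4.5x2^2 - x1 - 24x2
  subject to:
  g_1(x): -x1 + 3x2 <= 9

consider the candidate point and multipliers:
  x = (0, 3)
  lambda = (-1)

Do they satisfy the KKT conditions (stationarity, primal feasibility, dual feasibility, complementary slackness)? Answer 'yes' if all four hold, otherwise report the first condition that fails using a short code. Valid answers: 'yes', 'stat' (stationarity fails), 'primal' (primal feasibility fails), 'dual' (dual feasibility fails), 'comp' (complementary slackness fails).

Gradient of f: grad f(x) = Q x + c = (-1, 3)
Constraint values g_i(x) = a_i^T x - b_i:
  g_1((0, 3)) = 0
Stationarity residual: grad f(x) + sum_i lambda_i a_i = (0, 0)
  -> stationarity OK
Primal feasibility (all g_i <= 0): OK
Dual feasibility (all lambda_i >= 0): FAILS
Complementary slackness (lambda_i * g_i(x) = 0 for all i): OK

Verdict: the first failing condition is dual_feasibility -> dual.

dual


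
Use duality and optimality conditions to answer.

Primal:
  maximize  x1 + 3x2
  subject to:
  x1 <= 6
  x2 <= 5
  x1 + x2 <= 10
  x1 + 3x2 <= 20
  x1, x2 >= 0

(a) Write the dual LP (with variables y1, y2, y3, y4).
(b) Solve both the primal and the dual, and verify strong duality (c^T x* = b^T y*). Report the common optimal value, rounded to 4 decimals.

The standard primal-dual pair for 'max c^T x s.t. A x <= b, x >= 0' is:
  Dual:  min b^T y  s.t.  A^T y >= c,  y >= 0.

So the dual LP is:
  minimize  6y1 + 5y2 + 10y3 + 20y4
  subject to:
    y1 + y3 + y4 >= 1
    y2 + y3 + 3y4 >= 3
    y1, y2, y3, y4 >= 0

Solving the primal: x* = (5, 5).
  primal value c^T x* = 20.
Solving the dual: y* = (0, 0, 0, 1).
  dual value b^T y* = 20.
Strong duality: c^T x* = b^T y*. Confirmed.

20


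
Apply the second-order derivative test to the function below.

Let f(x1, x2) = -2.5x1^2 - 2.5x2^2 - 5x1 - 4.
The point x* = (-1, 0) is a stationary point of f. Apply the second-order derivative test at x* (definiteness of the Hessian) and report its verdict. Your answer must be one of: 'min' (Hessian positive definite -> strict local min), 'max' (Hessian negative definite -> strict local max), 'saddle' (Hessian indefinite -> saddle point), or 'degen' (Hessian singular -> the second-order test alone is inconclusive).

Compute the Hessian H = grad^2 f:
  H = [[-5, 0], [0, -5]]
Verify stationarity: grad f(x*) = H x* + g = (0, 0).
Eigenvalues of H: -5, -5.
Both eigenvalues < 0, so H is negative definite -> x* is a strict local max.

max


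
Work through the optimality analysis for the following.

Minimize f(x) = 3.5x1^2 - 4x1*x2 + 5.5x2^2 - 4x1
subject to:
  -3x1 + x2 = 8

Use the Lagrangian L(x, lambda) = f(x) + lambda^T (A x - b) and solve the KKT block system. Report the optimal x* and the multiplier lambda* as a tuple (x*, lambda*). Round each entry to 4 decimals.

Form the Lagrangian:
  L(x, lambda) = (1/2) x^T Q x + c^T x + lambda^T (A x - b)
Stationarity (grad_x L = 0): Q x + c + A^T lambda = 0.
Primal feasibility: A x = b.

This gives the KKT block system:
  [ Q   A^T ] [ x     ]   [-c ]
  [ A    0  ] [ lambda ] = [ b ]

Solving the linear system:
  x*      = (-2.7805, -0.3415)
  lambda* = (-7.3659)
  f(x*)   = 35.0244

x* = (-2.7805, -0.3415), lambda* = (-7.3659)


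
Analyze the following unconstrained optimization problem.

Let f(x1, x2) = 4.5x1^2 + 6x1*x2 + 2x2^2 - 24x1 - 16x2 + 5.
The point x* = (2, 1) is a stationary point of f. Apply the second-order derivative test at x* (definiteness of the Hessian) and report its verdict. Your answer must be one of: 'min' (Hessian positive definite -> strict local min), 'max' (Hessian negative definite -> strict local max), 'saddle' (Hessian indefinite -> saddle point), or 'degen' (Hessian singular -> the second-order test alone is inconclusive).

Compute the Hessian H = grad^2 f:
  H = [[9, 6], [6, 4]]
Verify stationarity: grad f(x*) = H x* + g = (0, 0).
Eigenvalues of H: 0, 13.
H has a zero eigenvalue (singular; positive semidefinite but not definite), so H is neither positive definite, negative definite, nor indefinite. The second-order test alone is inconclusive -> degen.
(Indeed, f is constant along the null direction of H through x*, so x* is not a strict local extremum.)

degen


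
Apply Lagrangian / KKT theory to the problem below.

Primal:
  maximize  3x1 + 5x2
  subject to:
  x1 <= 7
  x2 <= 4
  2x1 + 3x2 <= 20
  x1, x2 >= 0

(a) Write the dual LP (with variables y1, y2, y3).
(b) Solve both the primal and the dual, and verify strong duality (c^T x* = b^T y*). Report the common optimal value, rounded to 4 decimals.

The standard primal-dual pair for 'max c^T x s.t. A x <= b, x >= 0' is:
  Dual:  min b^T y  s.t.  A^T y >= c,  y >= 0.

So the dual LP is:
  minimize  7y1 + 4y2 + 20y3
  subject to:
    y1 + 2y3 >= 3
    y2 + 3y3 >= 5
    y1, y2, y3 >= 0

Solving the primal: x* = (4, 4).
  primal value c^T x* = 32.
Solving the dual: y* = (0, 0.5, 1.5).
  dual value b^T y* = 32.
Strong duality: c^T x* = b^T y*. Confirmed.

32


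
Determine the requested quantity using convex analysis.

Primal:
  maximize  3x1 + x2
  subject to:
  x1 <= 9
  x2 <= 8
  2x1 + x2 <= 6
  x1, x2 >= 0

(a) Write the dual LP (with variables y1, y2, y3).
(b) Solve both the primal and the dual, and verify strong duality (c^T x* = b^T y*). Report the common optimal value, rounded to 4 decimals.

The standard primal-dual pair for 'max c^T x s.t. A x <= b, x >= 0' is:
  Dual:  min b^T y  s.t.  A^T y >= c,  y >= 0.

So the dual LP is:
  minimize  9y1 + 8y2 + 6y3
  subject to:
    y1 + 2y3 >= 3
    y2 + y3 >= 1
    y1, y2, y3 >= 0

Solving the primal: x* = (3, 0).
  primal value c^T x* = 9.
Solving the dual: y* = (0, 0, 1.5).
  dual value b^T y* = 9.
Strong duality: c^T x* = b^T y*. Confirmed.

9


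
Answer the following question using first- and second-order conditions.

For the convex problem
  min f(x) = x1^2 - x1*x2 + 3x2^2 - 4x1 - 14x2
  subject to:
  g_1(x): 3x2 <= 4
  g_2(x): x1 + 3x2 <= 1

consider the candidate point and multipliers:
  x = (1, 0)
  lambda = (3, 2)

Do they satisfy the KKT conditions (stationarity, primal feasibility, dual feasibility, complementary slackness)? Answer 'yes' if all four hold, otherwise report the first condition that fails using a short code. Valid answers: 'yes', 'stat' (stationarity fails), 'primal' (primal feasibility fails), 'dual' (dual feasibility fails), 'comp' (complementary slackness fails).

Gradient of f: grad f(x) = Q x + c = (-2, -15)
Constraint values g_i(x) = a_i^T x - b_i:
  g_1((1, 0)) = -4
  g_2((1, 0)) = 0
Stationarity residual: grad f(x) + sum_i lambda_i a_i = (0, 0)
  -> stationarity OK
Primal feasibility (all g_i <= 0): OK
Dual feasibility (all lambda_i >= 0): OK
Complementary slackness (lambda_i * g_i(x) = 0 for all i): FAILS

Verdict: the first failing condition is complementary_slackness -> comp.

comp


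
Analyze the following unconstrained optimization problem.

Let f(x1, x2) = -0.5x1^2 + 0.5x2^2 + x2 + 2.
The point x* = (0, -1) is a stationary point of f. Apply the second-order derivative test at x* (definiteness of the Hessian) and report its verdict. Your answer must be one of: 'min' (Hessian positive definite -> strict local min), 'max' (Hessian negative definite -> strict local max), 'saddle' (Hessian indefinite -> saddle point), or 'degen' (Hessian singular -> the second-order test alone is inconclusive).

Compute the Hessian H = grad^2 f:
  H = [[-1, 0], [0, 1]]
Verify stationarity: grad f(x*) = H x* + g = (0, 0).
Eigenvalues of H: -1, 1.
Eigenvalues have mixed signs, so H is indefinite -> x* is a saddle point.

saddle


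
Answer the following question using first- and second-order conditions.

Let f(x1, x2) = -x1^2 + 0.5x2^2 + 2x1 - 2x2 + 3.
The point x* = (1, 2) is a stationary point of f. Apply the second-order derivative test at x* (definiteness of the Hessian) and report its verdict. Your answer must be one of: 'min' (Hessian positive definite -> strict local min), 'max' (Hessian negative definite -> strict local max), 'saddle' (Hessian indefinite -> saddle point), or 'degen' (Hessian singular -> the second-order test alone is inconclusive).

Compute the Hessian H = grad^2 f:
  H = [[-2, 0], [0, 1]]
Verify stationarity: grad f(x*) = H x* + g = (0, 0).
Eigenvalues of H: -2, 1.
Eigenvalues have mixed signs, so H is indefinite -> x* is a saddle point.

saddle


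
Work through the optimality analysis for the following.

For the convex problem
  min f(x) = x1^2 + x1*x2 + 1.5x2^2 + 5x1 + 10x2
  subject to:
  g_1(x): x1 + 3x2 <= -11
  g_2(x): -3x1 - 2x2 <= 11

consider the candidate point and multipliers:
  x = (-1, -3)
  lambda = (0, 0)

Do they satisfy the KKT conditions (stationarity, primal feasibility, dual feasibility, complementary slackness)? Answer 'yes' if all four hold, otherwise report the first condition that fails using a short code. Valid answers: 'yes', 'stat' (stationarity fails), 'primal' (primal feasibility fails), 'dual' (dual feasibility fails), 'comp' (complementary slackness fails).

Gradient of f: grad f(x) = Q x + c = (0, 0)
Constraint values g_i(x) = a_i^T x - b_i:
  g_1((-1, -3)) = 1
  g_2((-1, -3)) = -2
Stationarity residual: grad f(x) + sum_i lambda_i a_i = (0, 0)
  -> stationarity OK
Primal feasibility (all g_i <= 0): FAILS
Dual feasibility (all lambda_i >= 0): OK
Complementary slackness (lambda_i * g_i(x) = 0 for all i): OK

Verdict: the first failing condition is primal_feasibility -> primal.

primal


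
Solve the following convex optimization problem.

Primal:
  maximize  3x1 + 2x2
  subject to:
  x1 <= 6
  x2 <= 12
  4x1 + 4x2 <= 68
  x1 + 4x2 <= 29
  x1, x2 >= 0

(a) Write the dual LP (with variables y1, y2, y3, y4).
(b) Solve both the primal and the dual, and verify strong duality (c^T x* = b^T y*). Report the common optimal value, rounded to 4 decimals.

The standard primal-dual pair for 'max c^T x s.t. A x <= b, x >= 0' is:
  Dual:  min b^T y  s.t.  A^T y >= c,  y >= 0.

So the dual LP is:
  minimize  6y1 + 12y2 + 68y3 + 29y4
  subject to:
    y1 + 4y3 + y4 >= 3
    y2 + 4y3 + 4y4 >= 2
    y1, y2, y3, y4 >= 0

Solving the primal: x* = (6, 5.75).
  primal value c^T x* = 29.5.
Solving the dual: y* = (2.5, 0, 0, 0.5).
  dual value b^T y* = 29.5.
Strong duality: c^T x* = b^T y*. Confirmed.

29.5


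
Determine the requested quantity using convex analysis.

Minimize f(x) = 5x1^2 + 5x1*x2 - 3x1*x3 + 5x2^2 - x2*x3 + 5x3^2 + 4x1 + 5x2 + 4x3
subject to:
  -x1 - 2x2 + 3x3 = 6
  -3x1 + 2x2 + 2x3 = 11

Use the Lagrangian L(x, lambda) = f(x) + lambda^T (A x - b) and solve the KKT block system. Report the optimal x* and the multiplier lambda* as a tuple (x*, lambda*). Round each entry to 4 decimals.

Form the Lagrangian:
  L(x, lambda) = (1/2) x^T Q x + c^T x + lambda^T (A x - b)
Stationarity (grad_x L = 0): Q x + c + A^T lambda = 0.
Primal feasibility: A x = b.

This gives the KKT block system:
  [ Q   A^T ] [ x     ]   [-c ]
  [ A    0  ] [ lambda ] = [ b ]

Solving the linear system:
  x*      = (-2.1823, 0.5724, 1.6542)
  lambda* = (-5.6716, -4.7507)
  f(x*)   = 43.5181

x* = (-2.1823, 0.5724, 1.6542), lambda* = (-5.6716, -4.7507)


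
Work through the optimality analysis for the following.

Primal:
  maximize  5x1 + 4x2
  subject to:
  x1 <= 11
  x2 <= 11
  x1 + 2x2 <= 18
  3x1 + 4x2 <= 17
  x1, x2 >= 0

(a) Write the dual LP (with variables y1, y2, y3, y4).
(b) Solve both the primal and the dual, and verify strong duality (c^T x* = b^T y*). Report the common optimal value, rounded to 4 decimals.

The standard primal-dual pair for 'max c^T x s.t. A x <= b, x >= 0' is:
  Dual:  min b^T y  s.t.  A^T y >= c,  y >= 0.

So the dual LP is:
  minimize  11y1 + 11y2 + 18y3 + 17y4
  subject to:
    y1 + y3 + 3y4 >= 5
    y2 + 2y3 + 4y4 >= 4
    y1, y2, y3, y4 >= 0

Solving the primal: x* = (5.6667, 0).
  primal value c^T x* = 28.3333.
Solving the dual: y* = (0, 0, 0, 1.6667).
  dual value b^T y* = 28.3333.
Strong duality: c^T x* = b^T y*. Confirmed.

28.3333


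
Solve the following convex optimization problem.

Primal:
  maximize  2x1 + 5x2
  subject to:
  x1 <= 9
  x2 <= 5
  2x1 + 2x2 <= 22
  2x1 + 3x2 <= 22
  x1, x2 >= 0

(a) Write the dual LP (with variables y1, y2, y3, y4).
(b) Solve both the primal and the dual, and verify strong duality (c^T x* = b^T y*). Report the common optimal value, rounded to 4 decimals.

The standard primal-dual pair for 'max c^T x s.t. A x <= b, x >= 0' is:
  Dual:  min b^T y  s.t.  A^T y >= c,  y >= 0.

So the dual LP is:
  minimize  9y1 + 5y2 + 22y3 + 22y4
  subject to:
    y1 + 2y3 + 2y4 >= 2
    y2 + 2y3 + 3y4 >= 5
    y1, y2, y3, y4 >= 0

Solving the primal: x* = (3.5, 5).
  primal value c^T x* = 32.
Solving the dual: y* = (0, 2, 0, 1).
  dual value b^T y* = 32.
Strong duality: c^T x* = b^T y*. Confirmed.

32


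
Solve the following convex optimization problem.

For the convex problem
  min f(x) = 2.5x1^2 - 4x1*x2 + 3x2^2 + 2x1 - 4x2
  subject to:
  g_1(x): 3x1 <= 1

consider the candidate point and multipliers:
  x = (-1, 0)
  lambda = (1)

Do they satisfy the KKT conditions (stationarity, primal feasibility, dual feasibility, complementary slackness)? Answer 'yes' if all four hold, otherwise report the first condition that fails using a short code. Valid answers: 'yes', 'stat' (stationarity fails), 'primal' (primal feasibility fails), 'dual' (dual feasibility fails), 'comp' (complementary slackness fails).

Gradient of f: grad f(x) = Q x + c = (-3, 0)
Constraint values g_i(x) = a_i^T x - b_i:
  g_1((-1, 0)) = -4
Stationarity residual: grad f(x) + sum_i lambda_i a_i = (0, 0)
  -> stationarity OK
Primal feasibility (all g_i <= 0): OK
Dual feasibility (all lambda_i >= 0): OK
Complementary slackness (lambda_i * g_i(x) = 0 for all i): FAILS

Verdict: the first failing condition is complementary_slackness -> comp.

comp


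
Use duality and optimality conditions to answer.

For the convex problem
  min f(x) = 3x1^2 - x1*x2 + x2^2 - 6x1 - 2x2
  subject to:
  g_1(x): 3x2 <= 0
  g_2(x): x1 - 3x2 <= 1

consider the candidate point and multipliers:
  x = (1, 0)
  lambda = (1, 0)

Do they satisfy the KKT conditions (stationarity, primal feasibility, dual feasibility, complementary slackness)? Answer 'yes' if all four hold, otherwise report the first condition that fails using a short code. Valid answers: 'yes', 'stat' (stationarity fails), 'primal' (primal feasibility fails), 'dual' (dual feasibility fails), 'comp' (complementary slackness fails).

Gradient of f: grad f(x) = Q x + c = (0, -3)
Constraint values g_i(x) = a_i^T x - b_i:
  g_1((1, 0)) = 0
  g_2((1, 0)) = 0
Stationarity residual: grad f(x) + sum_i lambda_i a_i = (0, 0)
  -> stationarity OK
Primal feasibility (all g_i <= 0): OK
Dual feasibility (all lambda_i >= 0): OK
Complementary slackness (lambda_i * g_i(x) = 0 for all i): OK

Verdict: yes, KKT holds.

yes


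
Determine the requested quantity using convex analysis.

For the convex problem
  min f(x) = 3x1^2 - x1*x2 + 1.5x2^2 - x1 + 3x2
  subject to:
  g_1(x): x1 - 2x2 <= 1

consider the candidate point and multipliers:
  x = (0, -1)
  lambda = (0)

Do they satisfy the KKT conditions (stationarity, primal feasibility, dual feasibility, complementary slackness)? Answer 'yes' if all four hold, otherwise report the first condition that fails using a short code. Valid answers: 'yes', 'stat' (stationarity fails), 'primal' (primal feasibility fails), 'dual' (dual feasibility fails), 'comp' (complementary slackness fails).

Gradient of f: grad f(x) = Q x + c = (0, 0)
Constraint values g_i(x) = a_i^T x - b_i:
  g_1((0, -1)) = 1
Stationarity residual: grad f(x) + sum_i lambda_i a_i = (0, 0)
  -> stationarity OK
Primal feasibility (all g_i <= 0): FAILS
Dual feasibility (all lambda_i >= 0): OK
Complementary slackness (lambda_i * g_i(x) = 0 for all i): OK

Verdict: the first failing condition is primal_feasibility -> primal.

primal


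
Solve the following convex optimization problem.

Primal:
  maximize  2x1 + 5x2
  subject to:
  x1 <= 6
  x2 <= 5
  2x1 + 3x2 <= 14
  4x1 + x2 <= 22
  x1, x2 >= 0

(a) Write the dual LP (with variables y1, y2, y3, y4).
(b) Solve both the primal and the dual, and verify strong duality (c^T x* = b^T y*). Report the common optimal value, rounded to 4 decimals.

The standard primal-dual pair for 'max c^T x s.t. A x <= b, x >= 0' is:
  Dual:  min b^T y  s.t.  A^T y >= c,  y >= 0.

So the dual LP is:
  minimize  6y1 + 5y2 + 14y3 + 22y4
  subject to:
    y1 + 2y3 + 4y4 >= 2
    y2 + 3y3 + y4 >= 5
    y1, y2, y3, y4 >= 0

Solving the primal: x* = (0, 4.6667).
  primal value c^T x* = 23.3333.
Solving the dual: y* = (0, 0, 1.6667, 0).
  dual value b^T y* = 23.3333.
Strong duality: c^T x* = b^T y*. Confirmed.

23.3333


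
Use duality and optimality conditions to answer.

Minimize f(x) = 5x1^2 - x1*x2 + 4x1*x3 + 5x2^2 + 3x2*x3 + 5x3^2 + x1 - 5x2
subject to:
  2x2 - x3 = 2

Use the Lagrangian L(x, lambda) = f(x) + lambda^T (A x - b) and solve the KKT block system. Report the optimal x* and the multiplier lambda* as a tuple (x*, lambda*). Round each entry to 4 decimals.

Form the Lagrangian:
  L(x, lambda) = (1/2) x^T Q x + c^T x + lambda^T (A x - b)
Stationarity (grad_x L = 0): Q x + c + A^T lambda = 0.
Primal feasibility: A x = b.

This gives the KKT block system:
  [ Q   A^T ] [ x     ]   [-c ]
  [ A    0  ] [ lambda ] = [ b ]

Solving the linear system:
  x*      = (0.1349, 0.8074, -0.3853)
  lambda* = (-0.8914)
  f(x*)   = -1.0595

x* = (0.1349, 0.8074, -0.3853), lambda* = (-0.8914)


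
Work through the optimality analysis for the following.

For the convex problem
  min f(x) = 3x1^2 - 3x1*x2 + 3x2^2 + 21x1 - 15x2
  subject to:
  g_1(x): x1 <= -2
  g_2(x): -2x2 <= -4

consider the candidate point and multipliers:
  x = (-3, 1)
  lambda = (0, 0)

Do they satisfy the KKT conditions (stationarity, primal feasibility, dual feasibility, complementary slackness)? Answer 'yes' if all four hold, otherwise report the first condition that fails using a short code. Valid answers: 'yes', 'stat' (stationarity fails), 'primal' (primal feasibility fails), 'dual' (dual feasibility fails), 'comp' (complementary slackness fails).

Gradient of f: grad f(x) = Q x + c = (0, 0)
Constraint values g_i(x) = a_i^T x - b_i:
  g_1((-3, 1)) = -1
  g_2((-3, 1)) = 2
Stationarity residual: grad f(x) + sum_i lambda_i a_i = (0, 0)
  -> stationarity OK
Primal feasibility (all g_i <= 0): FAILS
Dual feasibility (all lambda_i >= 0): OK
Complementary slackness (lambda_i * g_i(x) = 0 for all i): OK

Verdict: the first failing condition is primal_feasibility -> primal.

primal


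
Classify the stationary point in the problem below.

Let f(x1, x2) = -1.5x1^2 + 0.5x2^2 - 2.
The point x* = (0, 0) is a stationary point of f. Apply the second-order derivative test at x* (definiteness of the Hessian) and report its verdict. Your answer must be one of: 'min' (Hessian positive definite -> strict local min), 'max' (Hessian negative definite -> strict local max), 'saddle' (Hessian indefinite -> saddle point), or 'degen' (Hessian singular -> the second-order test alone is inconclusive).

Compute the Hessian H = grad^2 f:
  H = [[-3, 0], [0, 1]]
Verify stationarity: grad f(x*) = H x* + g = (0, 0).
Eigenvalues of H: -3, 1.
Eigenvalues have mixed signs, so H is indefinite -> x* is a saddle point.

saddle


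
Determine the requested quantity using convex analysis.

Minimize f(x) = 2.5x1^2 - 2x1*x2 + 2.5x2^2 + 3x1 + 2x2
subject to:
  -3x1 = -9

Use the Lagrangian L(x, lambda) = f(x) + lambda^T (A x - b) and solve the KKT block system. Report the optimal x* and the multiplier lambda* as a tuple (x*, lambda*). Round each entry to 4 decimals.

Form the Lagrangian:
  L(x, lambda) = (1/2) x^T Q x + c^T x + lambda^T (A x - b)
Stationarity (grad_x L = 0): Q x + c + A^T lambda = 0.
Primal feasibility: A x = b.

This gives the KKT block system:
  [ Q   A^T ] [ x     ]   [-c ]
  [ A    0  ] [ lambda ] = [ b ]

Solving the linear system:
  x*      = (3, 0.8)
  lambda* = (5.4667)
  f(x*)   = 29.9

x* = (3, 0.8), lambda* = (5.4667)


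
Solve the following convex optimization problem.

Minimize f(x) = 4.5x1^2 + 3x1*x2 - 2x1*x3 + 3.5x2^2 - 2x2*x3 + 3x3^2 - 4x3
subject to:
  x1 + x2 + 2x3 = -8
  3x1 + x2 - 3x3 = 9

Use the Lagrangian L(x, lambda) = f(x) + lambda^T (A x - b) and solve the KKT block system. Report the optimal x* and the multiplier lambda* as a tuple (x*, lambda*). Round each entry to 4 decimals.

Form the Lagrangian:
  L(x, lambda) = (1/2) x^T Q x + c^T x + lambda^T (A x - b)
Stationarity (grad_x L = 0): Q x + c + A^T lambda = 0.
Primal feasibility: A x = b.

This gives the KKT block system:
  [ Q   A^T ] [ x     ]   [-c ]
  [ A    0  ] [ lambda ] = [ b ]

Solving the linear system:
  x*      = (0.1176, -1.4118, -3.3529)
  lambda* = (6, -3.1765)
  f(x*)   = 45

x* = (0.1176, -1.4118, -3.3529), lambda* = (6, -3.1765)


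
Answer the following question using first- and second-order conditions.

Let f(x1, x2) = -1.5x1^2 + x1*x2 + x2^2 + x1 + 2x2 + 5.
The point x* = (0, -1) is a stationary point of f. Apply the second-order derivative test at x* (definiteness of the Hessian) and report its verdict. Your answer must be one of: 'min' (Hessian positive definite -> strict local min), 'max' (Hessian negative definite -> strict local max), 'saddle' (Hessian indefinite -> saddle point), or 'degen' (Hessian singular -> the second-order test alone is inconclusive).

Compute the Hessian H = grad^2 f:
  H = [[-3, 1], [1, 2]]
Verify stationarity: grad f(x*) = H x* + g = (0, 0).
Eigenvalues of H: -3.1926, 2.1926.
Eigenvalues have mixed signs, so H is indefinite -> x* is a saddle point.

saddle


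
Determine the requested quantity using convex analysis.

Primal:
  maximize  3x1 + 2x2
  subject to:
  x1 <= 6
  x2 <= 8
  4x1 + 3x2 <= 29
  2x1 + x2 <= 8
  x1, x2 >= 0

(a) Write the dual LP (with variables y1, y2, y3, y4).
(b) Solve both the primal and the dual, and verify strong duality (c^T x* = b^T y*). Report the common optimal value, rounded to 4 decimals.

The standard primal-dual pair for 'max c^T x s.t. A x <= b, x >= 0' is:
  Dual:  min b^T y  s.t.  A^T y >= c,  y >= 0.

So the dual LP is:
  minimize  6y1 + 8y2 + 29y3 + 8y4
  subject to:
    y1 + 4y3 + 2y4 >= 3
    y2 + 3y3 + y4 >= 2
    y1, y2, y3, y4 >= 0

Solving the primal: x* = (0, 8).
  primal value c^T x* = 16.
Solving the dual: y* = (0, 0.5, 0, 1.5).
  dual value b^T y* = 16.
Strong duality: c^T x* = b^T y*. Confirmed.

16


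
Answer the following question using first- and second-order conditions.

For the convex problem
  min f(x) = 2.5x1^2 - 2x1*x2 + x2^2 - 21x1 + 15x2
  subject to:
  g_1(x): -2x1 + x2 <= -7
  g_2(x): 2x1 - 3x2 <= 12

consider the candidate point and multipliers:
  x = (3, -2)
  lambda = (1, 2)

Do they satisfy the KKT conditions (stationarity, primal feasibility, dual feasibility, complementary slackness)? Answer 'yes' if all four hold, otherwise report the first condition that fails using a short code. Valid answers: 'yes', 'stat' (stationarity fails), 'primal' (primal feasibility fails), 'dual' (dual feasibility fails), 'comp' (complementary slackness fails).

Gradient of f: grad f(x) = Q x + c = (-2, 5)
Constraint values g_i(x) = a_i^T x - b_i:
  g_1((3, -2)) = -1
  g_2((3, -2)) = 0
Stationarity residual: grad f(x) + sum_i lambda_i a_i = (0, 0)
  -> stationarity OK
Primal feasibility (all g_i <= 0): OK
Dual feasibility (all lambda_i >= 0): OK
Complementary slackness (lambda_i * g_i(x) = 0 for all i): FAILS

Verdict: the first failing condition is complementary_slackness -> comp.

comp


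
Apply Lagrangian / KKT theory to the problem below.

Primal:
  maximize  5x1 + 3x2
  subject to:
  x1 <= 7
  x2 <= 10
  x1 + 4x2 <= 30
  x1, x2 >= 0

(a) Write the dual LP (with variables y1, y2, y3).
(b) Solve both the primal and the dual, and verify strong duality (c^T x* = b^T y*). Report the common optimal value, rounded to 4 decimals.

The standard primal-dual pair for 'max c^T x s.t. A x <= b, x >= 0' is:
  Dual:  min b^T y  s.t.  A^T y >= c,  y >= 0.

So the dual LP is:
  minimize  7y1 + 10y2 + 30y3
  subject to:
    y1 + y3 >= 5
    y2 + 4y3 >= 3
    y1, y2, y3 >= 0

Solving the primal: x* = (7, 5.75).
  primal value c^T x* = 52.25.
Solving the dual: y* = (4.25, 0, 0.75).
  dual value b^T y* = 52.25.
Strong duality: c^T x* = b^T y*. Confirmed.

52.25


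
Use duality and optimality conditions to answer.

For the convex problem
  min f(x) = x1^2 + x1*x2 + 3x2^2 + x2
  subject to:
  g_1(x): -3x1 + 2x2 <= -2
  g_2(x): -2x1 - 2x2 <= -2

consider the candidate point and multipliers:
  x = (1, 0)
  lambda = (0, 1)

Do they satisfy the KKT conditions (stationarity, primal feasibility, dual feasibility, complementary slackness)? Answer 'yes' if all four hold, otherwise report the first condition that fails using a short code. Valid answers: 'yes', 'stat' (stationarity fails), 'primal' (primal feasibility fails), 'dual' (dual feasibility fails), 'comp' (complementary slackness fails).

Gradient of f: grad f(x) = Q x + c = (2, 2)
Constraint values g_i(x) = a_i^T x - b_i:
  g_1((1, 0)) = -1
  g_2((1, 0)) = 0
Stationarity residual: grad f(x) + sum_i lambda_i a_i = (0, 0)
  -> stationarity OK
Primal feasibility (all g_i <= 0): OK
Dual feasibility (all lambda_i >= 0): OK
Complementary slackness (lambda_i * g_i(x) = 0 for all i): OK

Verdict: yes, KKT holds.

yes


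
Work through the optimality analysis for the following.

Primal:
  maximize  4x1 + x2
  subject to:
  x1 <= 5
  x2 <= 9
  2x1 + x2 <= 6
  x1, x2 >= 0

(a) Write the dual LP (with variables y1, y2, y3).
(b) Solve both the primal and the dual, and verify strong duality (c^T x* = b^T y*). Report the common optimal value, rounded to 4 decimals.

The standard primal-dual pair for 'max c^T x s.t. A x <= b, x >= 0' is:
  Dual:  min b^T y  s.t.  A^T y >= c,  y >= 0.

So the dual LP is:
  minimize  5y1 + 9y2 + 6y3
  subject to:
    y1 + 2y3 >= 4
    y2 + y3 >= 1
    y1, y2, y3 >= 0

Solving the primal: x* = (3, 0).
  primal value c^T x* = 12.
Solving the dual: y* = (0, 0, 2).
  dual value b^T y* = 12.
Strong duality: c^T x* = b^T y*. Confirmed.

12
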